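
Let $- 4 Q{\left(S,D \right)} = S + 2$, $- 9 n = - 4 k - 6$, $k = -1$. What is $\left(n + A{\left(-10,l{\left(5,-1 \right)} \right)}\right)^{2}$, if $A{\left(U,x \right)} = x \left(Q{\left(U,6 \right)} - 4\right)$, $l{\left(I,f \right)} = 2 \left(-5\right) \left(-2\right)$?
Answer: $\frac{128164}{81} \approx 1582.3$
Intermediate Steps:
$l{\left(I,f \right)} = 20$ ($l{\left(I,f \right)} = \left(-10\right) \left(-2\right) = 20$)
$n = \frac{2}{9}$ ($n = - \frac{\left(-4\right) \left(-1\right) - 6}{9} = - \frac{4 - 6}{9} = \left(- \frac{1}{9}\right) \left(-2\right) = \frac{2}{9} \approx 0.22222$)
$Q{\left(S,D \right)} = - \frac{1}{2} - \frac{S}{4}$ ($Q{\left(S,D \right)} = - \frac{S + 2}{4} = - \frac{2 + S}{4} = - \frac{1}{2} - \frac{S}{4}$)
$A{\left(U,x \right)} = x \left(- \frac{9}{2} - \frac{U}{4}\right)$ ($A{\left(U,x \right)} = x \left(\left(- \frac{1}{2} - \frac{U}{4}\right) - 4\right) = x \left(- \frac{9}{2} - \frac{U}{4}\right)$)
$\left(n + A{\left(-10,l{\left(5,-1 \right)} \right)}\right)^{2} = \left(\frac{2}{9} - 5 \left(18 - 10\right)\right)^{2} = \left(\frac{2}{9} - 5 \cdot 8\right)^{2} = \left(\frac{2}{9} - 40\right)^{2} = \left(- \frac{358}{9}\right)^{2} = \frac{128164}{81}$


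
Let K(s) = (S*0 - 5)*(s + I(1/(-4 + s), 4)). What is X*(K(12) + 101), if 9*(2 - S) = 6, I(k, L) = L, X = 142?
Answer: 2982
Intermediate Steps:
S = 4/3 (S = 2 - ⅑*6 = 2 - ⅔ = 4/3 ≈ 1.3333)
K(s) = -20 - 5*s (K(s) = ((4/3)*0 - 5)*(s + 4) = (0 - 5)*(4 + s) = -5*(4 + s) = -20 - 5*s)
X*(K(12) + 101) = 142*((-20 - 5*12) + 101) = 142*((-20 - 60) + 101) = 142*(-80 + 101) = 142*21 = 2982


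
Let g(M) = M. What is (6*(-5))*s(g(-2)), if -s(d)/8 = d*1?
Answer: -480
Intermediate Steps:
s(d) = -8*d
(6*(-5))*s(g(-2)) = (6*(-5))*(-8*(-2)) = -30*16 = -480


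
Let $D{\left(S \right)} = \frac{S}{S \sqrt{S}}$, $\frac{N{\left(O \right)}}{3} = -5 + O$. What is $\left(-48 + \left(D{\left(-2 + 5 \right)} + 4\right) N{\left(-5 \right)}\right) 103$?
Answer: $-17304 - 1030 \sqrt{3} \approx -19088.0$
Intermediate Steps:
$N{\left(O \right)} = -15 + 3 O$ ($N{\left(O \right)} = 3 \left(-5 + O\right) = -15 + 3 O$)
$D{\left(S \right)} = \frac{1}{\sqrt{S}}$ ($D{\left(S \right)} = \frac{S}{S^{\frac{3}{2}}} = \frac{1}{\sqrt{S}}$)
$\left(-48 + \left(D{\left(-2 + 5 \right)} + 4\right) N{\left(-5 \right)}\right) 103 = \left(-48 + \left(\frac{1}{\sqrt{-2 + 5}} + 4\right) \left(-15 + 3 \left(-5\right)\right)\right) 103 = \left(-48 + \left(\frac{1}{\sqrt{3}} + 4\right) \left(-15 - 15\right)\right) 103 = \left(-48 + \left(\frac{\sqrt{3}}{3} + 4\right) \left(-30\right)\right) 103 = \left(-48 + \left(4 + \frac{\sqrt{3}}{3}\right) \left(-30\right)\right) 103 = \left(-48 - \left(120 + 10 \sqrt{3}\right)\right) 103 = \left(-168 - 10 \sqrt{3}\right) 103 = -17304 - 1030 \sqrt{3}$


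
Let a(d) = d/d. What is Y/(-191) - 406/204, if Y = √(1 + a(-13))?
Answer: -203/102 - √2/191 ≈ -1.9976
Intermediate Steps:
a(d) = 1
Y = √2 (Y = √(1 + 1) = √2 ≈ 1.4142)
Y/(-191) - 406/204 = √2/(-191) - 406/204 = √2*(-1/191) - 406*1/204 = -√2/191 - 203/102 = -203/102 - √2/191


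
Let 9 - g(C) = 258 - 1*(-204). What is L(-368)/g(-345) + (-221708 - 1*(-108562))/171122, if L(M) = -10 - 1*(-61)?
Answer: -9997060/12919711 ≈ -0.77378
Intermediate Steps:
g(C) = -453 (g(C) = 9 - (258 - 1*(-204)) = 9 - (258 + 204) = 9 - 1*462 = 9 - 462 = -453)
L(M) = 51 (L(M) = -10 + 61 = 51)
L(-368)/g(-345) + (-221708 - 1*(-108562))/171122 = 51/(-453) + (-221708 - 1*(-108562))/171122 = 51*(-1/453) + (-221708 + 108562)*(1/171122) = -17/151 - 113146*1/171122 = -17/151 - 56573/85561 = -9997060/12919711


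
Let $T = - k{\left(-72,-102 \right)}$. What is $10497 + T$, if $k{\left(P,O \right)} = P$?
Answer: $10569$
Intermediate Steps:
$T = 72$ ($T = \left(-1\right) \left(-72\right) = 72$)
$10497 + T = 10497 + 72 = 10569$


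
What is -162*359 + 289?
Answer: -57869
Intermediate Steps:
-162*359 + 289 = -58158 + 289 = -57869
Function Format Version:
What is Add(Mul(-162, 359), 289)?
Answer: -57869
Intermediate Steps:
Add(Mul(-162, 359), 289) = Add(-58158, 289) = -57869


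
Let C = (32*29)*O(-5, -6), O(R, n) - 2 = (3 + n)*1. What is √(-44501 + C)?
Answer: I*√45429 ≈ 213.14*I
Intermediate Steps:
O(R, n) = 5 + n (O(R, n) = 2 + (3 + n)*1 = 2 + (3 + n) = 5 + n)
C = -928 (C = (32*29)*(5 - 6) = 928*(-1) = -928)
√(-44501 + C) = √(-44501 - 928) = √(-45429) = I*√45429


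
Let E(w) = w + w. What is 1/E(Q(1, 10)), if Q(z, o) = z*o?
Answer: 1/20 ≈ 0.050000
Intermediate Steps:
Q(z, o) = o*z
E(w) = 2*w
1/E(Q(1, 10)) = 1/(2*(10*1)) = 1/(2*10) = 1/20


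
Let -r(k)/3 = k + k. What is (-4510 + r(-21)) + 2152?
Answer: -2232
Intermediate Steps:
r(k) = -6*k (r(k) = -3*(k + k) = -6*k)
(-4510 + r(-21)) + 2152 = (-4510 - 6*(-21)) + 2152 = (-4510 + 126) + 2152 = -4384 + 2152 = -2232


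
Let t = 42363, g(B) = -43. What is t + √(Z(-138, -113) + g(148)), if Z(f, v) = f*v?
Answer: 42363 + √15551 ≈ 42488.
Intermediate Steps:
t + √(Z(-138, -113) + g(148)) = 42363 + √(-138*(-113) - 43) = 42363 + √(15594 - 43) = 42363 + √15551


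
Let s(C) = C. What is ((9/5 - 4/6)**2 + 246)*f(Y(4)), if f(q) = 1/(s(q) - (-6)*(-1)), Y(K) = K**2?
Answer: 55639/2250 ≈ 24.728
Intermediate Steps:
f(q) = 1/(-6 + q) (f(q) = 1/(q - (-6)*(-1)) = 1/(q - 1*6) = 1/(q - 6) = 1/(-6 + q))
((9/5 - 4/6)**2 + 246)*f(Y(4)) = ((9/5 - 4/6)**2 + 246)/(-6 + 4**2) = ((9*(1/5) - 4*1/6)**2 + 246)/(-6 + 16) = ((9/5 - 2/3)**2 + 246)/10 = ((17/15)**2 + 246)*(1/10) = (289/225 + 246)*(1/10) = (55639/225)*(1/10) = 55639/2250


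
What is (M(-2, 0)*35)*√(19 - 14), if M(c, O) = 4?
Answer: 140*√5 ≈ 313.05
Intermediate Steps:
(M(-2, 0)*35)*√(19 - 14) = (4*35)*√(19 - 14) = 140*√5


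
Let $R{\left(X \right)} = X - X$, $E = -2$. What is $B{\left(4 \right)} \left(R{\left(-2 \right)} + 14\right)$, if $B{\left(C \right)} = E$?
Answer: $-28$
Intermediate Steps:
$R{\left(X \right)} = 0$
$B{\left(C \right)} = -2$
$B{\left(4 \right)} \left(R{\left(-2 \right)} + 14\right) = - 2 \left(0 + 14\right) = \left(-2\right) 14 = -28$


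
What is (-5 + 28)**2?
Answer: 529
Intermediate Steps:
(-5 + 28)**2 = 23**2 = 529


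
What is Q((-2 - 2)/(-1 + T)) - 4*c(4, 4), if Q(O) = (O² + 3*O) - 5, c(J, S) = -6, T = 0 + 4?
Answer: 151/9 ≈ 16.778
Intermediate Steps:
T = 4
Q(O) = -5 + O² + 3*O
Q((-2 - 2)/(-1 + T)) - 4*c(4, 4) = (-5 + ((-2 - 2)/(-1 + 4))² + 3*((-2 - 2)/(-1 + 4))) - 4*(-6) = (-5 + (-4/3)² + 3*(-4/3)) + 24 = (-5 + 16/9 - 4) + 24 = -65/9 + 24 = 151/9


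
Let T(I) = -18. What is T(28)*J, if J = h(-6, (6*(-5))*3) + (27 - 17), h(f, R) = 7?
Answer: -306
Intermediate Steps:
J = 17 (J = 7 + (27 - 17) = 7 + 10 = 17)
T(28)*J = -18*17 = -306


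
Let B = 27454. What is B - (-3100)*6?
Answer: 46054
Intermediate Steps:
B - (-3100)*6 = 27454 - (-3100)*6 = 27454 - 1*(-18600) = 27454 + 18600 = 46054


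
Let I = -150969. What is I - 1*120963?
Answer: -271932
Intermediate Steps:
I - 1*120963 = -150969 - 1*120963 = -150969 - 120963 = -271932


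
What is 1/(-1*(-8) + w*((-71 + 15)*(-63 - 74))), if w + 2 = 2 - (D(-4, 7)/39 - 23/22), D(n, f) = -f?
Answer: 429/4035068 ≈ 0.00010632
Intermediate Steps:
w = 1051/858 (w = -2 + (2 - (-1*7/39 - 23/22)) = -2 + (2 - (-7*1/39 - 23*1/22)) = -2 + (2 - (-7/39 - 23/22)) = -2 + (2 - 1*(-1051/858)) = -2 + (2 + 1051/858) = -2 + 2767/858 = 1051/858 ≈ 1.2249)
1/(-1*(-8) + w*((-71 + 15)*(-63 - 74))) = 1/(-1*(-8) + 1051*((-71 + 15)*(-63 - 74))/858) = 1/(8 + 1051*(-56*(-137))/858) = 1/(8 + (1051/858)*7672) = 1/(8 + 4031636/429) = 1/(4035068/429) = 429/4035068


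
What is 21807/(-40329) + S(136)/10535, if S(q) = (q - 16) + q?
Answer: -24379169/47207335 ≈ -0.51643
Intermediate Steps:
S(q) = -16 + 2*q (S(q) = (-16 + q) + q = -16 + 2*q)
21807/(-40329) + S(136)/10535 = 21807/(-40329) + (-16 + 2*136)/10535 = 21807*(-1/40329) + (-16 + 272)*(1/10535) = -2423/4481 + 256*(1/10535) = -2423/4481 + 256/10535 = -24379169/47207335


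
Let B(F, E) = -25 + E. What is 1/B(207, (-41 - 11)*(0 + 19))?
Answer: -1/1013 ≈ -0.00098717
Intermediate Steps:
1/B(207, (-41 - 11)*(0 + 19)) = 1/(-25 + (-41 - 11)*(0 + 19)) = 1/(-25 - 52*19) = 1/(-25 - 988) = 1/(-1013) = -1/1013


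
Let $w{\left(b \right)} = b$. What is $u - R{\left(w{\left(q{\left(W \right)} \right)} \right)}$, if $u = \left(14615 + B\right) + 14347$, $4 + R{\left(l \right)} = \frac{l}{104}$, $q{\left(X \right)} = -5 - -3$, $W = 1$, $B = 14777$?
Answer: $\frac{2274637}{52} \approx 43743.0$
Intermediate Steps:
$q{\left(X \right)} = -2$ ($q{\left(X \right)} = -5 + 3 = -2$)
$R{\left(l \right)} = -4 + \frac{l}{104}$
$u = 43739$ ($u = \left(14615 + 14777\right) + 14347 = 29392 + 14347 = 43739$)
$u - R{\left(w{\left(q{\left(W \right)} \right)} \right)} = 43739 - \left(-4 + \frac{1}{104} \left(-2\right)\right) = 43739 - \left(-4 - \frac{1}{52}\right) = 43739 - - \frac{209}{52} = 43739 + \frac{209}{52} = \frac{2274637}{52}$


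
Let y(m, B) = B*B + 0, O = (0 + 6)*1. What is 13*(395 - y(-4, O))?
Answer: 4667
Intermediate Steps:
O = 6 (O = 6*1 = 6)
y(m, B) = B² (y(m, B) = B² + 0 = B²)
13*(395 - y(-4, O)) = 13*(395 - 1*6²) = 13*(395 - 1*36) = 13*(395 - 36) = 13*359 = 4667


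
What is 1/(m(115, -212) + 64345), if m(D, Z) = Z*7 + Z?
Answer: 1/62649 ≈ 1.5962e-5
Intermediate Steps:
m(D, Z) = 8*Z (m(D, Z) = 7*Z + Z = 8*Z)
1/(m(115, -212) + 64345) = 1/(8*(-212) + 64345) = 1/(-1696 + 64345) = 1/62649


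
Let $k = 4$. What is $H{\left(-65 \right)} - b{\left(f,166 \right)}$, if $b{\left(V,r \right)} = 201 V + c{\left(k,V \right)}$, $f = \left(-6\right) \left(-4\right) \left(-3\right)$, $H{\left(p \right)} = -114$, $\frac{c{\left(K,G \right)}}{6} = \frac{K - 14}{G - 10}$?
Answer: $\frac{588648}{41} \approx 14357.0$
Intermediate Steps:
$c{\left(K,G \right)} = \frac{6 \left(-14 + K\right)}{-10 + G}$ ($c{\left(K,G \right)} = 6 \frac{K - 14}{G - 10} = 6 \frac{-14 + K}{-10 + G} = \frac{6 \left(-14 + K\right)}{-10 + G}$)
$f = -72$ ($f = 24 \left(-3\right) = -72$)
$b{\left(V,r \right)} = - \frac{60}{-10 + V} + 201 V$ ($b{\left(V,r \right)} = 201 V + \frac{6 \left(-14 + 4\right)}{-10 + V} = 201 V + 6 \frac{1}{-10 + V} \left(-10\right) = 201 V - \frac{60}{-10 + V} = - \frac{60}{-10 + V} + 201 V$)
$H{\left(-65 \right)} - b{\left(f,166 \right)} = -114 - \frac{3 \left(-20 + 67 \left(-72\right) \left(-10 - 72\right)\right)}{-10 - 72} = -114 - \frac{3 \left(-20 + 67 \left(-72\right) \left(-82\right)\right)}{-82} = -114 - 3 \left(- \frac{1}{82}\right) \left(-20 + 395568\right) = -114 - 3 \left(- \frac{1}{82}\right) 395548 = -114 - - \frac{593322}{41} = -114 + \frac{593322}{41} = \frac{588648}{41}$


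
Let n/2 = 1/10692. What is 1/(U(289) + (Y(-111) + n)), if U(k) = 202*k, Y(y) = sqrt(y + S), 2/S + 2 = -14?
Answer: 3336853331988/194798830790814923 - 14289858*I*sqrt(1778)/194798830790814923 ≈ 1.713e-5 - 3.0932e-9*I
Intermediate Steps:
n = 1/5346 (n = 2/10692 = 2*(1/10692) = 1/5346 ≈ 0.00018706)
S = -1/8 (S = 2/(-2 - 14) = 2/(-16) = 2*(-1/16) = -1/8 ≈ -0.12500)
Y(y) = sqrt(-1/8 + y) (Y(y) = sqrt(y - 1/8) = sqrt(-1/8 + y))
1/(U(289) + (Y(-111) + n)) = 1/(202*289 + (sqrt(-2 + 16*(-111))/4 + 1/5346)) = 1/(58378 + (sqrt(-2 - 1776)/4 + 1/5346)) = 1/(58378 + (sqrt(-1778)/4 + 1/5346)) = 1/(58378 + ((I*sqrt(1778))/4 + 1/5346)) = 1/(58378 + (I*sqrt(1778)/4 + 1/5346)) = 1/(58378 + (1/5346 + I*sqrt(1778)/4)) = 1/(312088789/5346 + I*sqrt(1778)/4)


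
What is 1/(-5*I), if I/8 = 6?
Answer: -1/240 ≈ -0.0041667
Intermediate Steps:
I = 48 (I = 8*6 = 48)
1/(-5*I) = 1/(-5*48) = 1/(-240) = -1/240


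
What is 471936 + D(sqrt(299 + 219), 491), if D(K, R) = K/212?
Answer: 471936 + sqrt(518)/212 ≈ 4.7194e+5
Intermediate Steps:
D(K, R) = K/212 (D(K, R) = K*(1/212) = K/212)
471936 + D(sqrt(299 + 219), 491) = 471936 + sqrt(299 + 219)/212 = 471936 + sqrt(518)/212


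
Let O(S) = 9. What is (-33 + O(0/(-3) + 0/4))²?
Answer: 576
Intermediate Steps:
(-33 + O(0/(-3) + 0/4))² = (-33 + 9)² = (-24)² = 576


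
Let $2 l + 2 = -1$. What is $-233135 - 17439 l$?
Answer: $- \frac{413953}{2} \approx -2.0698 \cdot 10^{5}$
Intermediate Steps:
$l = - \frac{3}{2}$ ($l = -1 + \frac{1}{2} \left(-1\right) = -1 - \frac{1}{2} = - \frac{3}{2} \approx -1.5$)
$-233135 - 17439 l = -233135 - 17439 \left(- \frac{3}{2}\right) = -233135 - - \frac{52317}{2} = -233135 + \frac{52317}{2} = - \frac{413953}{2}$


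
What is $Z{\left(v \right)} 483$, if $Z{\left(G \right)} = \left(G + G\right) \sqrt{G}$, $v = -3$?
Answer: $- 2898 i \sqrt{3} \approx - 5019.5 i$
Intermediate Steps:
$Z{\left(G \right)} = 2 G^{\frac{3}{2}}$ ($Z{\left(G \right)} = 2 G \sqrt{G} = 2 G^{\frac{3}{2}}$)
$Z{\left(v \right)} 483 = 2 \left(-3\right)^{\frac{3}{2}} \cdot 483 = 2 \left(- 3 i \sqrt{3}\right) 483 = - 6 i \sqrt{3} \cdot 483 = - 2898 i \sqrt{3}$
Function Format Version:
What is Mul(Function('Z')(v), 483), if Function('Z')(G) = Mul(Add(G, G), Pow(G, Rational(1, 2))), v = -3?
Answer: Mul(-2898, I, Pow(3, Rational(1, 2))) ≈ Mul(-5019.5, I)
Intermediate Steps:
Function('Z')(G) = Mul(2, Pow(G, Rational(3, 2))) (Function('Z')(G) = Mul(Mul(2, G), Pow(G, Rational(1, 2))) = Mul(2, Pow(G, Rational(3, 2))))
Mul(Function('Z')(v), 483) = Mul(Mul(2, Pow(-3, Rational(3, 2))), 483) = Mul(Mul(2, Mul(-3, I, Pow(3, Rational(1, 2)))), 483) = Mul(Mul(-6, I, Pow(3, Rational(1, 2))), 483) = Mul(-2898, I, Pow(3, Rational(1, 2)))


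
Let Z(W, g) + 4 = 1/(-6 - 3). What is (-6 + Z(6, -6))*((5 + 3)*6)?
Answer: -1456/3 ≈ -485.33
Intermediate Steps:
Z(W, g) = -37/9 (Z(W, g) = -4 + 1/(-6 - 3) = -4 + 1/(-9) = -4 - 1/9 = -37/9)
(-6 + Z(6, -6))*((5 + 3)*6) = (-6 - 37/9)*((5 + 3)*6) = -728*6/9 = -91/9*48 = -1456/3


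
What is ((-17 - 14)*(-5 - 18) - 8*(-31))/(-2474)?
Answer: -961/2474 ≈ -0.38844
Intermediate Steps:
((-17 - 14)*(-5 - 18) - 8*(-31))/(-2474) = (-31*(-23) + 248)*(-1/2474) = (713 + 248)*(-1/2474) = 961*(-1/2474) = -961/2474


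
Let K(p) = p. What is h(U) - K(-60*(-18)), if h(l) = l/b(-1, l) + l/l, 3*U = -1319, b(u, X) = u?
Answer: -1918/3 ≈ -639.33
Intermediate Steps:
U = -1319/3 (U = (⅓)*(-1319) = -1319/3 ≈ -439.67)
h(l) = 1 - l (h(l) = l/(-1) + l/l = l*(-1) + 1 = -l + 1 = 1 - l)
h(U) - K(-60*(-18)) = (1 - 1*(-1319/3)) - (-60)*(-18) = (1 + 1319/3) - 1*1080 = 1322/3 - 1080 = -1918/3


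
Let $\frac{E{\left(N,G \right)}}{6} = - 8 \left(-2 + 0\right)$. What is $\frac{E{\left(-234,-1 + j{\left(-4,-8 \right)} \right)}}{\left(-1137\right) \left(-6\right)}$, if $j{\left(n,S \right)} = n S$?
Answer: $\frac{16}{1137} \approx 0.014072$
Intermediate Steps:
$j{\left(n,S \right)} = S n$
$E{\left(N,G \right)} = 96$ ($E{\left(N,G \right)} = 6 \left(- 8 \left(-2 + 0\right)\right) = 6 \left(\left(-8\right) \left(-2\right)\right) = 6 \cdot 16 = 96$)
$\frac{E{\left(-234,-1 + j{\left(-4,-8 \right)} \right)}}{\left(-1137\right) \left(-6\right)} = \frac{96}{\left(-1137\right) \left(-6\right)} = \frac{96}{6822} = 96 \cdot \frac{1}{6822} = \frac{16}{1137}$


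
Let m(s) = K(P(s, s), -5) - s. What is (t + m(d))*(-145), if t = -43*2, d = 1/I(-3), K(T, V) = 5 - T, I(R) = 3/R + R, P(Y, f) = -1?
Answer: 46255/4 ≈ 11564.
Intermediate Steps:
I(R) = R + 3/R
d = -1/4 (d = 1/(-3 + 3/(-3)) = 1/(-3 + 3*(-1/3)) = 1/(-3 - 1) = 1/(-4) = -1/4 ≈ -0.25000)
t = -86
m(s) = 6 - s (m(s) = (5 - 1*(-1)) - s = (5 + 1) - s = 6 - s)
(t + m(d))*(-145) = (-86 + (6 - 1*(-1/4)))*(-145) = (-86 + (6 + 1/4))*(-145) = (-86 + 25/4)*(-145) = -319/4*(-145) = 46255/4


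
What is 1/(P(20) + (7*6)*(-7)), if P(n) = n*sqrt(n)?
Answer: -147/39218 - 10*sqrt(5)/19609 ≈ -0.0048886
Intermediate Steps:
P(n) = n**(3/2)
1/(P(20) + (7*6)*(-7)) = 1/(20**(3/2) + (7*6)*(-7)) = 1/(40*sqrt(5) + 42*(-7)) = 1/(40*sqrt(5) - 294) = 1/(-294 + 40*sqrt(5))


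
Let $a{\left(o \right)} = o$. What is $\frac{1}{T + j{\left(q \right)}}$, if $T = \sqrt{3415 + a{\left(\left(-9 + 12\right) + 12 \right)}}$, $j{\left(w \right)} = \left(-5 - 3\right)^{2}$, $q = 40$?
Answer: $\frac{32}{333} - \frac{7 \sqrt{70}}{666} \approx 0.0081589$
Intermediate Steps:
$j{\left(w \right)} = 64$ ($j{\left(w \right)} = \left(-8\right)^{2} = 64$)
$T = 7 \sqrt{70}$ ($T = \sqrt{3415 + \left(\left(-9 + 12\right) + 12\right)} = \sqrt{3415 + \left(3 + 12\right)} = \sqrt{3415 + 15} = \sqrt{3430} = 7 \sqrt{70} \approx 58.566$)
$\frac{1}{T + j{\left(q \right)}} = \frac{1}{7 \sqrt{70} + 64} = \frac{1}{64 + 7 \sqrt{70}}$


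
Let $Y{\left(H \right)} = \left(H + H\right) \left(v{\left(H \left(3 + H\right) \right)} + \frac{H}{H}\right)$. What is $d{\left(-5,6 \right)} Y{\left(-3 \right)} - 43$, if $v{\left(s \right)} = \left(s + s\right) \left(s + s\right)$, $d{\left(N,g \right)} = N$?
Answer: $-13$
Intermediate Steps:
$v{\left(s \right)} = 4 s^{2}$ ($v{\left(s \right)} = 2 s 2 s = 4 s^{2}$)
$Y{\left(H \right)} = 2 H \left(1 + 4 H^{2} \left(3 + H\right)^{2}\right)$ ($Y{\left(H \right)} = \left(H + H\right) \left(4 \left(H \left(3 + H\right)\right)^{2} + \frac{H}{H}\right) = 2 H \left(4 H^{2} \left(3 + H\right)^{2} + 1\right) = 2 H \left(1 + 4 H^{2} \left(3 + H\right)^{2}\right)$)
$d{\left(-5,6 \right)} Y{\left(-3 \right)} - 43 = - 5 \left(2 \left(-3\right) + 8 \left(-3\right)^{3} \left(3 - 3\right)^{2}\right) - 43 = - 5 \left(-6 + 8 \left(-27\right) 0^{2}\right) - 43 = - 5 \left(-6 + 8 \left(-27\right) 0\right) - 43 = - 5 \left(-6 + 0\right) - 43 = \left(-5\right) \left(-6\right) - 43 = 30 - 43 = -13$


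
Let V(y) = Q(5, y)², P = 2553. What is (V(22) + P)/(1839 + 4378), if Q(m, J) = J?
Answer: 3037/6217 ≈ 0.48850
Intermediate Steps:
V(y) = y²
(V(22) + P)/(1839 + 4378) = (22² + 2553)/(1839 + 4378) = (484 + 2553)/6217 = 3037*(1/6217) = 3037/6217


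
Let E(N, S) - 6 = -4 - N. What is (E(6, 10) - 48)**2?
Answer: 2704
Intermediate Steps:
E(N, S) = 2 - N (E(N, S) = 6 + (-4 - N) = 2 - N)
(E(6, 10) - 48)**2 = ((2 - 1*6) - 48)**2 = ((2 - 6) - 48)**2 = (-4 - 48)**2 = (-52)**2 = 2704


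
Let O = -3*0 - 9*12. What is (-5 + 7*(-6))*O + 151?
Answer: 5227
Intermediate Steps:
O = -108 (O = 0 - 108 = -108)
(-5 + 7*(-6))*O + 151 = (-5 + 7*(-6))*(-108) + 151 = (-5 - 42)*(-108) + 151 = -47*(-108) + 151 = 5076 + 151 = 5227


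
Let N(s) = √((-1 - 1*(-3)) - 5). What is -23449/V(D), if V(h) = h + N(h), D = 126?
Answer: -984858/5293 + 23449*I*√3/15879 ≈ -186.07 + 2.5578*I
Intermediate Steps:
N(s) = I*√3 (N(s) = √((-1 + 3) - 5) = √(2 - 5) = √(-3) = I*√3)
V(h) = h + I*√3
-23449/V(D) = -23449/(126 + I*√3)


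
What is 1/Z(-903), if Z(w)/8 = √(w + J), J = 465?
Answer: -I*√438/3504 ≈ -0.0059727*I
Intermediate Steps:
Z(w) = 8*√(465 + w) (Z(w) = 8*√(w + 465) = 8*√(465 + w))
1/Z(-903) = 1/(8*√(465 - 903)) = 1/(8*√(-438)) = 1/(8*(I*√438)) = 1/(8*I*√438) = -I*√438/3504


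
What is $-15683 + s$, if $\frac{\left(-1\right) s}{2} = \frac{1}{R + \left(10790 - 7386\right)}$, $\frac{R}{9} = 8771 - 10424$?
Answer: $- \frac{179931057}{11473} \approx -15683.0$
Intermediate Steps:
$R = -14877$ ($R = 9 \left(8771 - 10424\right) = 9 \left(-1653\right) = -14877$)
$s = \frac{2}{11473}$ ($s = - \frac{2}{-14877 + \left(10790 - 7386\right)} = - \frac{2}{-14877 + 3404} = - \frac{2}{-11473} = \left(-2\right) \left(- \frac{1}{11473}\right) = \frac{2}{11473} \approx 0.00017432$)
$-15683 + s = -15683 + \frac{2}{11473} = - \frac{179931057}{11473}$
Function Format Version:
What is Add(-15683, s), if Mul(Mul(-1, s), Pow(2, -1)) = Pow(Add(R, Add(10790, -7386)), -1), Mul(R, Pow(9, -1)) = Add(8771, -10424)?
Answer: Rational(-179931057, 11473) ≈ -15683.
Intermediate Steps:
R = -14877 (R = Mul(9, Add(8771, -10424)) = Mul(9, -1653) = -14877)
s = Rational(2, 11473) (s = Mul(-2, Pow(Add(-14877, Add(10790, -7386)), -1)) = Mul(-2, Pow(Add(-14877, 3404), -1)) = Mul(-2, Pow(-11473, -1)) = Mul(-2, Rational(-1, 11473)) = Rational(2, 11473) ≈ 0.00017432)
Add(-15683, s) = Add(-15683, Rational(2, 11473)) = Rational(-179931057, 11473)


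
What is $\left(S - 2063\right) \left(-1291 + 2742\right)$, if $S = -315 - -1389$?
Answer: $-1435039$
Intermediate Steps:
$S = 1074$ ($S = -315 + 1389 = 1074$)
$\left(S - 2063\right) \left(-1291 + 2742\right) = \left(1074 - 2063\right) \left(-1291 + 2742\right) = \left(-989\right) 1451 = -1435039$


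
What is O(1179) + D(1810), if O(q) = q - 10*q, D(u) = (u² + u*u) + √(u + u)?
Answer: 6541589 + 2*√905 ≈ 6.5416e+6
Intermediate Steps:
D(u) = 2*u² + √2*√u (D(u) = (u² + u²) + √(2*u) = 2*u² + √2*√u)
O(q) = -9*q
O(1179) + D(1810) = -9*1179 + (2*1810² + √2*√1810) = -10611 + (2*3276100 + 2*√905) = -10611 + (6552200 + 2*√905) = 6541589 + 2*√905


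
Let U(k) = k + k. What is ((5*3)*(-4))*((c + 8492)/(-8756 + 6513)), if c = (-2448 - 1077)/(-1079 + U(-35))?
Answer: 195216660/859069 ≈ 227.24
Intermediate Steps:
U(k) = 2*k
c = 1175/383 (c = (-2448 - 1077)/(-1079 + 2*(-35)) = -3525/(-1079 - 70) = -3525/(-1149) = -3525*(-1/1149) = 1175/383 ≈ 3.0679)
((5*3)*(-4))*((c + 8492)/(-8756 + 6513)) = ((5*3)*(-4))*((1175/383 + 8492)/(-8756 + 6513)) = (15*(-4))*((3253611/383)/(-2243)) = -195216660*(-1)/(383*2243) = -60*(-3253611/859069) = 195216660/859069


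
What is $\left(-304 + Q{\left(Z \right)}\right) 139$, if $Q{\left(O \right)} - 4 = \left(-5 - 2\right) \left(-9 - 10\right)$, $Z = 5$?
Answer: $-23213$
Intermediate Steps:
$Q{\left(O \right)} = 137$ ($Q{\left(O \right)} = 4 + \left(-5 - 2\right) \left(-9 - 10\right) = 4 - -133 = 4 + 133 = 137$)
$\left(-304 + Q{\left(Z \right)}\right) 139 = \left(-304 + 137\right) 139 = \left(-167\right) 139 = -23213$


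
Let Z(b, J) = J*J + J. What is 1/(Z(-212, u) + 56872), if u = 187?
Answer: 1/92028 ≈ 1.0866e-5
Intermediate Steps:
Z(b, J) = J + J² (Z(b, J) = J² + J = J + J²)
1/(Z(-212, u) + 56872) = 1/(187*(1 + 187) + 56872) = 1/(187*188 + 56872) = 1/(35156 + 56872) = 1/92028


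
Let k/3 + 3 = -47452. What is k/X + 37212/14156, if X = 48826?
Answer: -49601457/172795214 ≈ -0.28705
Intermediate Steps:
k = -142365 (k = -9 + 3*(-47452) = -9 - 142356 = -142365)
k/X + 37212/14156 = -142365/48826 + 37212/14156 = -142365*1/48826 + 37212*(1/14156) = -142365/48826 + 9303/3539 = -49601457/172795214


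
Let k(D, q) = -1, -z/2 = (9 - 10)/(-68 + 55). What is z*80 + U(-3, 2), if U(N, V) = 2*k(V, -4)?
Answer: -186/13 ≈ -14.308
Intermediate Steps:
z = -2/13 (z = -2*(9 - 10)/(-68 + 55) = -(-2)/(-13) = -(-2)*(-1)/13 = -2*1/13 = -2/13 ≈ -0.15385)
U(N, V) = -2 (U(N, V) = 2*(-1) = -2)
z*80 + U(-3, 2) = -2/13*80 - 2 = -160/13 - 2 = -186/13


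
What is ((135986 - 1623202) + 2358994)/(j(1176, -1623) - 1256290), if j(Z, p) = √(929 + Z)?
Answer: -219041196724/315652912399 - 871778*√2105/1578264561995 ≈ -0.69396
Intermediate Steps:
((135986 - 1623202) + 2358994)/(j(1176, -1623) - 1256290) = ((135986 - 1623202) + 2358994)/(√(929 + 1176) - 1256290) = (-1487216 + 2358994)/(√2105 - 1256290) = 871778/(-1256290 + √2105)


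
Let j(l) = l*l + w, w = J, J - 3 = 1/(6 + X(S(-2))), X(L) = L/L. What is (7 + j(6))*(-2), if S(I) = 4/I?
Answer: -646/7 ≈ -92.286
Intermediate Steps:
X(L) = 1
J = 22/7 (J = 3 + 1/(6 + 1) = 3 + 1/7 = 3 + ⅐ = 22/7 ≈ 3.1429)
w = 22/7 ≈ 3.1429
j(l) = 22/7 + l² (j(l) = l*l + 22/7 = l² + 22/7 = 22/7 + l²)
(7 + j(6))*(-2) = (7 + (22/7 + 6²))*(-2) = (7 + (22/7 + 36))*(-2) = (7 + 274/7)*(-2) = (323/7)*(-2) = -646/7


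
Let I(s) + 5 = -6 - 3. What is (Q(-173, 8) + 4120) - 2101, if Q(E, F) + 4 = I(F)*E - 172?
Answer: 4265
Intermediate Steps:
I(s) = -14 (I(s) = -5 + (-6 - 3) = -5 - 9 = -14)
Q(E, F) = -176 - 14*E (Q(E, F) = -4 + (-14*E - 172) = -4 + (-172 - 14*E) = -176 - 14*E)
(Q(-173, 8) + 4120) - 2101 = ((-176 - 14*(-173)) + 4120) - 2101 = ((-176 + 2422) + 4120) - 2101 = (2246 + 4120) - 2101 = 6366 - 2101 = 4265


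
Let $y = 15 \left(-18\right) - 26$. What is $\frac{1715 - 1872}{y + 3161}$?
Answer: $- \frac{157}{2865} \approx -0.054799$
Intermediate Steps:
$y = -296$ ($y = -270 - 26 = -296$)
$\frac{1715 - 1872}{y + 3161} = \frac{1715 - 1872}{-296 + 3161} = - \frac{157}{2865}$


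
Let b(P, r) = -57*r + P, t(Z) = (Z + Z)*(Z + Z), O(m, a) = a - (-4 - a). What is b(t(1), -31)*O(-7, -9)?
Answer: -24794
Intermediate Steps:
O(m, a) = 4 + 2*a (O(m, a) = a + (4 + a) = 4 + 2*a)
t(Z) = 4*Z² (t(Z) = (2*Z)*(2*Z) = 4*Z²)
b(P, r) = P - 57*r
b(t(1), -31)*O(-7, -9) = (4*1² - 57*(-31))*(4 + 2*(-9)) = (4*1 + 1767)*(4 - 18) = (4 + 1767)*(-14) = 1771*(-14) = -24794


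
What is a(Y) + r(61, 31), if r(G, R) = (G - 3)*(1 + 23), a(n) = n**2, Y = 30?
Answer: 2292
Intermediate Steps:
r(G, R) = -72 + 24*G (r(G, R) = (-3 + G)*24 = -72 + 24*G)
a(Y) + r(61, 31) = 30**2 + (-72 + 24*61) = 900 + (-72 + 1464) = 900 + 1392 = 2292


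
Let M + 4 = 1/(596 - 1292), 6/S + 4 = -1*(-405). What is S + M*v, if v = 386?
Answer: -215537417/139548 ≈ -1544.5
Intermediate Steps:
S = 6/401 (S = 6/(-4 - 1*(-405)) = 6/(-4 + 405) = 6/401 ≈ 0.014963)
M = -2785/696 (M = -4 + 1/(596 - 1292) = -4 + 1/(-696) = -4 - 1/696 = -2785/696 ≈ -4.0014)
S + M*v = 6/401 - 2785/696*386 = 6/401 - 537505/348 = -215537417/139548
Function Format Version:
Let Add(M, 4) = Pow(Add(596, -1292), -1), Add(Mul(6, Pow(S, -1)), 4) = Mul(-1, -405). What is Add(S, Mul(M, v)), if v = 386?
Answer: Rational(-215537417, 139548) ≈ -1544.5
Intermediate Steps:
S = Rational(6, 401) (S = Mul(6, Pow(Add(-4, Mul(-1, -405)), -1)) = Mul(6, Pow(Add(-4, 405), -1)) = Mul(6, Pow(401, -1)) = Mul(6, Rational(1, 401)) = Rational(6, 401) ≈ 0.014963)
M = Rational(-2785, 696) (M = Add(-4, Pow(Add(596, -1292), -1)) = Add(-4, Pow(-696, -1)) = Add(-4, Rational(-1, 696)) = Rational(-2785, 696) ≈ -4.0014)
Add(S, Mul(M, v)) = Add(Rational(6, 401), Mul(Rational(-2785, 696), 386)) = Add(Rational(6, 401), Rational(-537505, 348)) = Rational(-215537417, 139548)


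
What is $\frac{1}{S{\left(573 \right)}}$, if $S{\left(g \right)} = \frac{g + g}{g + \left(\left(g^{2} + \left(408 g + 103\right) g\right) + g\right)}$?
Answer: $117231$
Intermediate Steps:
$S{\left(g \right)} = \frac{2 g}{g^{2} + 2 g + g \left(103 + 408 g\right)}$ ($S{\left(g \right)} = \frac{2 g}{g + \left(\left(g^{2} + \left(103 + 408 g\right) g\right) + g\right)} = \frac{2 g}{g + \left(\left(g^{2} + g \left(103 + 408 g\right)\right) + g\right)} = \frac{2 g}{g + \left(g + g^{2} + g \left(103 + 408 g\right)\right)} = \frac{2 g}{g^{2} + 2 g + g \left(103 + 408 g\right)}$)
$\frac{1}{S{\left(573 \right)}} = \frac{1}{2 \frac{1}{105 + 409 \cdot 573}} = \frac{1}{2 \frac{1}{105 + 234357}} = \frac{1}{2 \cdot \frac{1}{234462}} = \frac{1}{\frac{1}{117231}} = 117231$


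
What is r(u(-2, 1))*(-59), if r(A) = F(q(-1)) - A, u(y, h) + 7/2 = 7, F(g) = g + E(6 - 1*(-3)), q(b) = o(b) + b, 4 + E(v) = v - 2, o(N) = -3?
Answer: 531/2 ≈ 265.50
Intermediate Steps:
E(v) = -6 + v (E(v) = -4 + (v - 2) = -4 + (-2 + v) = -6 + v)
q(b) = -3 + b
F(g) = 3 + g (F(g) = g + (-6 + (6 - 1*(-3))) = g + (-6 + (6 + 3)) = g + (-6 + 9) = g + 3 = 3 + g)
u(y, h) = 7/2 (u(y, h) = -7/2 + 7 = 7/2)
r(A) = -1 - A (r(A) = (3 + (-3 - 1)) - A = (3 - 4) - A = -1 - A)
r(u(-2, 1))*(-59) = (-1 - 1*7/2)*(-59) = (-1 - 7/2)*(-59) = -9/2*(-59) = 531/2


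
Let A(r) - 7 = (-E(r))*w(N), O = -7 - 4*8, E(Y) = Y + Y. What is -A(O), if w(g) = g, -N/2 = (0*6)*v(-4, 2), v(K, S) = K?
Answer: -7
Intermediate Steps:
E(Y) = 2*Y
N = 0 (N = -2*0*6*(-4) = -0*(-4) = -2*0 = 0)
O = -39 (O = -7 - 32 = -39)
A(r) = 7 (A(r) = 7 - 2*r*0 = 7 + 0 = 7)
-A(O) = -1*7 = -7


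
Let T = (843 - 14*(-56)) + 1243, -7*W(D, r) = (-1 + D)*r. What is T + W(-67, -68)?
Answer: 15466/7 ≈ 2209.4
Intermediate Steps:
W(D, r) = -r*(-1 + D)/7 (W(D, r) = -(-1 + D)*r/7 = -r*(-1 + D)/7)
T = 2870 (T = (843 + 784) + 1243 = 1627 + 1243 = 2870)
T + W(-67, -68) = 2870 + (1/7)*(-68)*(1 - 1*(-67)) = 2870 + (1/7)*(-68)*(1 + 67) = 2870 + (1/7)*(-68)*68 = 2870 - 4624/7 = 15466/7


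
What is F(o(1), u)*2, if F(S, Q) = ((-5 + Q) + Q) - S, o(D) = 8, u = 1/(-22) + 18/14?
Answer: -1620/77 ≈ -21.039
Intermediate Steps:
u = 191/154 (u = 1*(-1/22) + 18*(1/14) = -1/22 + 9/7 = 191/154 ≈ 1.2403)
F(S, Q) = -5 - S + 2*Q (F(S, Q) = (-5 + 2*Q) - S = -5 - S + 2*Q)
F(o(1), u)*2 = (-5 - 1*8 + 2*(191/154))*2 = (-5 - 8 + 191/77)*2 = -810/77*2 = -1620/77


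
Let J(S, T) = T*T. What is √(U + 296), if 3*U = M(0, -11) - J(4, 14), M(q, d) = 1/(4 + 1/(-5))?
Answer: √749721/57 ≈ 15.191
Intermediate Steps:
J(S, T) = T²
M(q, d) = 5/19 (M(q, d) = 1/(4 - ⅕) = 1/(19/5) = 5/19)
U = -3719/57 (U = (5/19 - 1*14²)/3 = (5/19 - 1*196)/3 = (5/19 - 196)/3 = (⅓)*(-3719/19) = -3719/57 ≈ -65.246)
√(U + 296) = √(-3719/57 + 296) = √(13153/57) = √749721/57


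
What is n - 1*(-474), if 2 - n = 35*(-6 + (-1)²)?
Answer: 651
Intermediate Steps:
n = 177 (n = 2 - 35*(-6 + (-1)²) = 2 - 35*(-6 + 1) = 2 - 35*(-5) = 2 - 1*(-175) = 2 + 175 = 177)
n - 1*(-474) = 177 - 1*(-474) = 177 + 474 = 651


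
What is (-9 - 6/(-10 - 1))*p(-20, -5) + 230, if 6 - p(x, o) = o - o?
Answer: 1972/11 ≈ 179.27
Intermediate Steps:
p(x, o) = 6 (p(x, o) = 6 - (o - o) = 6 - 1*0 = 6 + 0 = 6)
(-9 - 6/(-10 - 1))*p(-20, -5) + 230 = (-9 - 6/(-10 - 1))*6 + 230 = (-9 - 6/(-11))*6 + 230 = (-9 - 1/11*(-6))*6 + 230 = (-9 + 6/11)*6 + 230 = -93/11*6 + 230 = -558/11 + 230 = 1972/11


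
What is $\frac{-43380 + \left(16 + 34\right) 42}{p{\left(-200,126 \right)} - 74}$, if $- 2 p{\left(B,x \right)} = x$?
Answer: $\frac{41280}{137} \approx 301.31$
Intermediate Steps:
$p{\left(B,x \right)} = - \frac{x}{2}$
$\frac{-43380 + \left(16 + 34\right) 42}{p{\left(-200,126 \right)} - 74} = \frac{-43380 + \left(16 + 34\right) 42}{\left(- \frac{1}{2}\right) 126 - 74} = \frac{-43380 + 50 \cdot 42}{-63 - 74} = \frac{-43380 + 2100}{-137} = \left(-41280\right) \left(- \frac{1}{137}\right) = \frac{41280}{137}$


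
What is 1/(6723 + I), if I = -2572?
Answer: 1/4151 ≈ 0.00024091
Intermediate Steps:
1/(6723 + I) = 1/(6723 - 2572) = 1/4151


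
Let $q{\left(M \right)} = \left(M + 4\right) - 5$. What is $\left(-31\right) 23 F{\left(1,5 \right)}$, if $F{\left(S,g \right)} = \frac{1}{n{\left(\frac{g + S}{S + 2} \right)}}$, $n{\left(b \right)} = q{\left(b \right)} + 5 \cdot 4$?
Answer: $- \frac{713}{21} \approx -33.952$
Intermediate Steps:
$q{\left(M \right)} = -1 + M$ ($q{\left(M \right)} = \left(4 + M\right) - 5 = -1 + M$)
$n{\left(b \right)} = 19 + b$ ($n{\left(b \right)} = \left(-1 + b\right) + 5 \cdot 4 = \left(-1 + b\right) + 20 = 19 + b$)
$F{\left(S,g \right)} = \frac{1}{19 + \frac{S + g}{2 + S}}$ ($F{\left(S,g \right)} = \frac{1}{19 + \frac{g + S}{S + 2}} = \frac{1}{19 + \frac{S + g}{2 + S}}$)
$\left(-31\right) 23 F{\left(1,5 \right)} = \left(-31\right) 23 \frac{2 + 1}{38 + 5 + 20 \cdot 1} = - 713 \frac{1}{38 + 5 + 20} \cdot 3 = - 713 \cdot \frac{1}{63} \cdot 3 = \left(-713\right) \frac{1}{21} = - \frac{713}{21}$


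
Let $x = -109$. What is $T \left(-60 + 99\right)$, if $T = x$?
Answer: $-4251$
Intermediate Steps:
$T = -109$
$T \left(-60 + 99\right) = - 109 \left(-60 + 99\right) = \left(-109\right) 39 = -4251$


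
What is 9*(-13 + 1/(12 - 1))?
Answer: -1278/11 ≈ -116.18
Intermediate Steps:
9*(-13 + 1/(12 - 1)) = 9*(-13 + 1/11) = 9*(-142/11) = -1278/11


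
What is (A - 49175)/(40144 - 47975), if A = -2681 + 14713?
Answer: 37143/7831 ≈ 4.7431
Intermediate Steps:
A = 12032
(A - 49175)/(40144 - 47975) = (12032 - 49175)/(40144 - 47975) = -37143/(-7831) = -37143*(-1/7831) = 37143/7831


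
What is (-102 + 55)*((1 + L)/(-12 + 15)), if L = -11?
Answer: 470/3 ≈ 156.67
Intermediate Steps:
(-102 + 55)*((1 + L)/(-12 + 15)) = (-102 + 55)*((1 - 11)/(-12 + 15)) = -(-470)/3 = -47*(-10/3) = 470/3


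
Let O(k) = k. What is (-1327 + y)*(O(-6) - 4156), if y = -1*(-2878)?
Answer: -6455262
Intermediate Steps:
y = 2878
(-1327 + y)*(O(-6) - 4156) = (-1327 + 2878)*(-6 - 4156) = 1551*(-4162) = -6455262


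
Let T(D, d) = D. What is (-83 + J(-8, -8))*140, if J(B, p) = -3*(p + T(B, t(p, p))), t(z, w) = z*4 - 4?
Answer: -4900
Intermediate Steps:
t(z, w) = -4 + 4*z (t(z, w) = 4*z - 4 = -4 + 4*z)
J(B, p) = -3*B - 3*p (J(B, p) = -3*(p + B) = -3*(B + p) = -3*B - 3*p)
(-83 + J(-8, -8))*140 = (-83 + (-3*(-8) - 3*(-8)))*140 = (-83 + (24 + 24))*140 = (-83 + 48)*140 = -35*140 = -4900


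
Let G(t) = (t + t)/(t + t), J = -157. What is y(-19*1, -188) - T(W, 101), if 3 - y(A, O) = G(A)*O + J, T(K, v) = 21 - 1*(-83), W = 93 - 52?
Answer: 244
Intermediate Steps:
W = 41
G(t) = 1 (G(t) = (2*t)/((2*t)) = (2*t)*(1/(2*t)) = 1)
T(K, v) = 104 (T(K, v) = 21 + 83 = 104)
y(A, O) = 160 - O (y(A, O) = 3 - (1*O - 157) = 3 - (O - 157) = 3 - (-157 + O) = 3 + (157 - O) = 160 - O)
y(-19*1, -188) - T(W, 101) = (160 - 1*(-188)) - 1*104 = (160 + 188) - 104 = 348 - 104 = 244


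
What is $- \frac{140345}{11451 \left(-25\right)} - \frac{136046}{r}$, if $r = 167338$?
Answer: $- \frac{1546151704}{4790468595} \approx -0.32276$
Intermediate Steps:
$- \frac{140345}{11451 \left(-25\right)} - \frac{136046}{r} = - \frac{140345}{11451 \left(-25\right)} - \frac{136046}{167338} = - \frac{140345}{-286275} - \frac{68023}{83669} = \left(-140345\right) \left(- \frac{1}{286275}\right) - \frac{68023}{83669} = \frac{28069}{57255} - \frac{68023}{83669} = - \frac{1546151704}{4790468595}$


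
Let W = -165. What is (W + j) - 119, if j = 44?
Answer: -240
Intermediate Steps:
(W + j) - 119 = (-165 + 44) - 119 = -121 - 119 = -240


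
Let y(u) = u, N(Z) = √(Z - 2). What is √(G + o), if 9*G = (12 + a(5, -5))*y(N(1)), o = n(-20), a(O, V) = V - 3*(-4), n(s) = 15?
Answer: √(135 + 19*I)/3 ≈ 3.8825 + 0.27187*I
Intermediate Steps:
N(Z) = √(-2 + Z)
a(O, V) = 12 + V (a(O, V) = V + 12 = 12 + V)
o = 15
G = 19*I/9 (G = ((12 + (12 - 5))*√(-2 + 1))/9 = ((12 + 7)*√(-1))/9 = (19*I)/9 = 19*I/9 ≈ 2.1111*I)
√(G + o) = √(19*I/9 + 15) = √(15 + 19*I/9)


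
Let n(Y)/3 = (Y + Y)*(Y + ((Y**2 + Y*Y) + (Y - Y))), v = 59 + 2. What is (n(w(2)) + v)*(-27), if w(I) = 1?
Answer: -2133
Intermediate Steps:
v = 61
n(Y) = 6*Y*(Y + 2*Y**2) (n(Y) = 3*((Y + Y)*(Y + ((Y**2 + Y*Y) + (Y - Y)))) = 3*((2*Y)*(Y + ((Y**2 + Y**2) + 0))) = 3*((2*Y)*(Y + (2*Y**2 + 0))) = 3*((2*Y)*(Y + 2*Y**2)) = 3*(2*Y*(Y + 2*Y**2)) = 6*Y*(Y + 2*Y**2))
(n(w(2)) + v)*(-27) = (1**2*(6 + 12*1) + 61)*(-27) = (1*(6 + 12) + 61)*(-27) = (1*18 + 61)*(-27) = (18 + 61)*(-27) = 79*(-27) = -2133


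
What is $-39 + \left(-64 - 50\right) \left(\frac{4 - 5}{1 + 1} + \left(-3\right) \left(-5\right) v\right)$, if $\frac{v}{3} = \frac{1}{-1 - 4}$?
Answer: $1044$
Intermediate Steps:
$v = - \frac{3}{5}$ ($v = \frac{3}{-1 - 4} = \frac{3}{-5} = 3 \left(- \frac{1}{5}\right) = - \frac{3}{5} \approx -0.6$)
$-39 + \left(-64 - 50\right) \left(\frac{4 - 5}{1 + 1} + \left(-3\right) \left(-5\right) v\right) = -39 + \left(-64 - 50\right) \left(\frac{4 - 5}{1 + 1} + \left(-3\right) \left(-5\right) \left(- \frac{3}{5}\right)\right) = -39 + \left(-64 - 50\right) \left(- \frac{1}{2} + 15 \left(- \frac{3}{5}\right)\right) = -39 - 114 \left(\left(-1\right) \frac{1}{2} - 9\right) = -39 - 114 \left(- \frac{1}{2} - 9\right) = -39 - -1083 = -39 + 1083 = 1044$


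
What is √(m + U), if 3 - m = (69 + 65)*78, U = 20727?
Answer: 3*√1142 ≈ 101.38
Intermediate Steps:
m = -10449 (m = 3 - (69 + 65)*78 = 3 - 134*78 = 3 - 1*10452 = 3 - 10452 = -10449)
√(m + U) = √(-10449 + 20727) = √10278 = 3*√1142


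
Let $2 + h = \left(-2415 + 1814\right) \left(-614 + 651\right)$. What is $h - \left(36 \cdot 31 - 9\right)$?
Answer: $-23346$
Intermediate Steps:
$h = -22239$ ($h = -2 + \left(-2415 + 1814\right) \left(-614 + 651\right) = -2 - 22237 = -22239$)
$h - \left(36 \cdot 31 - 9\right) = -22239 - \left(36 \cdot 31 - 9\right) = -22239 - \left(1116 - 9\right) = -22239 - 1107 = -23346$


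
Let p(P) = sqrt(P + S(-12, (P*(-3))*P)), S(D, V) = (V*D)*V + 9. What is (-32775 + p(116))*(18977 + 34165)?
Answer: -1741729050 + 53142*I*sqrt(19554904963) ≈ -1.7417e+9 + 7.4313e+9*I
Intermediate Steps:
S(D, V) = 9 + D*V**2 (S(D, V) = (D*V)*V + 9 = D*V**2 + 9 = 9 + D*V**2)
p(P) = sqrt(9 + P - 108*P**4) (p(P) = sqrt(P + (9 - 12*9*P**4)) = sqrt(P + (9 - 108*P**4)) = sqrt(9 + P - 108*P**4))
(-32775 + p(116))*(18977 + 34165) = (-32775 + sqrt(9 + 116 - 108*116**4))*(18977 + 34165) = (-32775 + sqrt(9 + 116 - 108*181063936))*53142 = (-32775 + sqrt(9 + 116 - 19554905088))*53142 = (-32775 + sqrt(-19554904963))*53142 = (-32775 + I*sqrt(19554904963))*53142 = -1741729050 + 53142*I*sqrt(19554904963)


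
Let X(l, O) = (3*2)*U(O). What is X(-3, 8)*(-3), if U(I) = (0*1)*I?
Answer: 0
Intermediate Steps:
U(I) = 0 (U(I) = 0*I = 0)
X(l, O) = 0 (X(l, O) = (3*2)*0 = 6*0 = 0)
X(-3, 8)*(-3) = 0*(-3) = 0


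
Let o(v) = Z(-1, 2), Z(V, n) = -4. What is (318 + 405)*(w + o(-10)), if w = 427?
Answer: 305829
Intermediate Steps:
o(v) = -4
(318 + 405)*(w + o(-10)) = (318 + 405)*(427 - 4) = 723*423 = 305829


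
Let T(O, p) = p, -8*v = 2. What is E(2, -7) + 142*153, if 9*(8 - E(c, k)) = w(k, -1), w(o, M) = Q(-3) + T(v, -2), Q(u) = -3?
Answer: 195611/9 ≈ 21735.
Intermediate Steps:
v = -¼ (v = -⅛*2 = -¼ ≈ -0.25000)
w(o, M) = -5 (w(o, M) = -3 - 2 = -5)
E(c, k) = 77/9 (E(c, k) = 8 - ⅑*(-5) = 8 + 5/9 = 77/9)
E(2, -7) + 142*153 = 77/9 + 142*153 = 77/9 + 21726 = 195611/9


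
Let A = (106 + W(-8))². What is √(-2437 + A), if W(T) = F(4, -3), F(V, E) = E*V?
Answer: 9*√79 ≈ 79.994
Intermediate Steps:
W(T) = -12 (W(T) = -3*4 = -12)
A = 8836 (A = (106 - 12)² = 94² = 8836)
√(-2437 + A) = √(-2437 + 8836) = √6399 = 9*√79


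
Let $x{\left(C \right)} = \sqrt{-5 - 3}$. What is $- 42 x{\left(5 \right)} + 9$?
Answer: $9 - 84 i \sqrt{2} \approx 9.0 - 118.79 i$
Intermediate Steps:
$x{\left(C \right)} = 2 i \sqrt{2}$ ($x{\left(C \right)} = \sqrt{-8} = 2 i \sqrt{2}$)
$- 42 x{\left(5 \right)} + 9 = - 42 \cdot 2 i \sqrt{2} + 9 = - 84 i \sqrt{2} + 9 = 9 - 84 i \sqrt{2}$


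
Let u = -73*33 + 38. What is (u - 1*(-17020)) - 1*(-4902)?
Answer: 19551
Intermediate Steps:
u = -2371 (u = -2409 + 38 = -2371)
(u - 1*(-17020)) - 1*(-4902) = (-2371 - 1*(-17020)) - 1*(-4902) = (-2371 + 17020) + 4902 = 14649 + 4902 = 19551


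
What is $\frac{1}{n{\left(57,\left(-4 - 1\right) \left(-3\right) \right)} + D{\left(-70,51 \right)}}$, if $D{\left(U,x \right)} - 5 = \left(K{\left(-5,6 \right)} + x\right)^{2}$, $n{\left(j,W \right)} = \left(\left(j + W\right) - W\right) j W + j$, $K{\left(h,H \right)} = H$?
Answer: $\frac{1}{52046} \approx 1.9214 \cdot 10^{-5}$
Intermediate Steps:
$n{\left(j,W \right)} = j + W j^{2}$ ($n{\left(j,W \right)} = \left(\left(W + j\right) - W\right) j W + j = j j W + j = j^{2} W + j = W j^{2} + j = j + W j^{2}$)
$D{\left(U,x \right)} = 5 + \left(6 + x\right)^{2}$
$\frac{1}{n{\left(57,\left(-4 - 1\right) \left(-3\right) \right)} + D{\left(-70,51 \right)}} = \frac{1}{57 \left(1 + \left(-4 - 1\right) \left(-3\right) 57\right) + \left(5 + \left(6 + 51\right)^{2}\right)} = \frac{1}{57 \left(1 + \left(-5\right) \left(-3\right) 57\right) + \left(5 + 57^{2}\right)} = \frac{1}{57 \left(1 + 15 \cdot 57\right) + \left(5 + 3249\right)} = \frac{1}{57 \left(1 + 855\right) + 3254} = \frac{1}{57 \cdot 856 + 3254} = \frac{1}{48792 + 3254} = \frac{1}{52046}$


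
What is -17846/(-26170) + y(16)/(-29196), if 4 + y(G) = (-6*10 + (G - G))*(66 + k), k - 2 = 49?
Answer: 88106237/95507415 ≈ 0.92251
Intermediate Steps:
k = 51 (k = 2 + 49 = 51)
y(G) = -7024 (y(G) = -4 + (-6*10 + (G - G))*(66 + 51) = -4 + (-60 + 0)*117 = -4 - 60*117 = -4 - 7020 = -7024)
-17846/(-26170) + y(16)/(-29196) = -17846/(-26170) - 7024/(-29196) = -17846*(-1/26170) - 7024*(-1/29196) = 8923/13085 + 1756/7299 = 88106237/95507415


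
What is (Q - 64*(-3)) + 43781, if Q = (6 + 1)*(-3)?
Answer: 43952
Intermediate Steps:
Q = -21 (Q = 7*(-3) = -21)
(Q - 64*(-3)) + 43781 = (-21 - 64*(-3)) + 43781 = (-21 + 192) + 43781 = 171 + 43781 = 43952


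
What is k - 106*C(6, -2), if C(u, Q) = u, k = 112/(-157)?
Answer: -99964/157 ≈ -636.71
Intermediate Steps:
k = -112/157 (k = 112*(-1/157) = -112/157 ≈ -0.71338)
k - 106*C(6, -2) = -112/157 - 106*6 = -112/157 - 636 = -99964/157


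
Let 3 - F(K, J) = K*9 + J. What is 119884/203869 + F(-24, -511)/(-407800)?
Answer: 4873987083/8313777820 ≈ 0.58625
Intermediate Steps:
F(K, J) = 3 - J - 9*K (F(K, J) = 3 - (K*9 + J) = 3 - (9*K + J) = 3 - (J + 9*K) = 3 + (-J - 9*K) = 3 - J - 9*K)
119884/203869 + F(-24, -511)/(-407800) = 119884/203869 + (3 - 1*(-511) - 9*(-24))/(-407800) = 119884*(1/203869) + (3 + 511 + 216)*(-1/407800) = 119884/203869 + 730*(-1/407800) = 119884/203869 - 73/40780 = 4873987083/8313777820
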